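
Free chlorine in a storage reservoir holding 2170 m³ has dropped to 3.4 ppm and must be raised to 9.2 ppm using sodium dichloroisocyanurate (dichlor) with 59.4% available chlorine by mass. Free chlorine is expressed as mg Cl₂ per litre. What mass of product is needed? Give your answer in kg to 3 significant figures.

Volume: 2170 m³ = 2,170,000 L.
Chlorine deficit: 9.2 − 3.4 = 5.8 ppm = 5.8 mg/L as Cl₂.
Cl₂ equivalent needed: 5.8 mg/L × 2,170,000 L = 12,590,000 mg = 12,590 g.
Product at 59.4% available chlorine: 12,590 / 0.594 = 21,190 g.

21.2 kg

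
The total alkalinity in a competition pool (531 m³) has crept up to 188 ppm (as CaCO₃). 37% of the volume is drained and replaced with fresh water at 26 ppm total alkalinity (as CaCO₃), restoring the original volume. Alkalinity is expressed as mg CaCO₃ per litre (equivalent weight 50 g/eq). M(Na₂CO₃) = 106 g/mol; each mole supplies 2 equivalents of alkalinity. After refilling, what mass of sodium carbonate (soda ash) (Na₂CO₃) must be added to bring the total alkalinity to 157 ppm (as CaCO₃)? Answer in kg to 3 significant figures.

16.3 kg

Volume: 531 m³ = 531,000 L.
After draining 37% and refilling: 188 × 0.63 + 26 × 0.37 = 128.06 ppm.
Deficit to target: 157 − 128.06 = 28.94 mg/L.
As CaCO₃: 28.94 mg/L × 531,000 L = 15,370 g; ÷ 50 g/eq ÷ 2 = 153.7 mol Na₂CO₃.
Mass: 153.7 × 106 = 16,290 g.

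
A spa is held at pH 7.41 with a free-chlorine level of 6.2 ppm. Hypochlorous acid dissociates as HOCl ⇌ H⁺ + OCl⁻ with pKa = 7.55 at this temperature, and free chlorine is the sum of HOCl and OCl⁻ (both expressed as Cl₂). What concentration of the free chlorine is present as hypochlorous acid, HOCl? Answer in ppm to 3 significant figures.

3.60 ppm

[OCl⁻]/[HOCl] = 10^(pH − pKa) = 10^(7.41 − 7.55) = 10^-0.14 = 0.7244.
Fraction as HOCl = 1 / (1 + 0.7244) = 0.5799.
HOCl = 0.5799 × 6.2 ppm = 3.595 ppm.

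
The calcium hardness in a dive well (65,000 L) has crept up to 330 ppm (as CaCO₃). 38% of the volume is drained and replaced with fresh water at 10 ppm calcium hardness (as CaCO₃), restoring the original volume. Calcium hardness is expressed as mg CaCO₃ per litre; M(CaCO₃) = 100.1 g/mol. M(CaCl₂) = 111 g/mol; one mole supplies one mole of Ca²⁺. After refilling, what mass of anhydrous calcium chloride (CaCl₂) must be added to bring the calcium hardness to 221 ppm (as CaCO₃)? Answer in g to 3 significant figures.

After draining 38% and refilling: 330 × 0.62 + 10 × 0.38 = 208.4 ppm.
Deficit to target: 221 − 208.4 = 12.6 mg/L.
As CaCO₃: 12.6 mg/L × 65,000 L = 819 g; ÷ 100.1 = 8.182 mol Ca²⁺.
Mass: 8.182 × 111 = 908.2 g.

908 g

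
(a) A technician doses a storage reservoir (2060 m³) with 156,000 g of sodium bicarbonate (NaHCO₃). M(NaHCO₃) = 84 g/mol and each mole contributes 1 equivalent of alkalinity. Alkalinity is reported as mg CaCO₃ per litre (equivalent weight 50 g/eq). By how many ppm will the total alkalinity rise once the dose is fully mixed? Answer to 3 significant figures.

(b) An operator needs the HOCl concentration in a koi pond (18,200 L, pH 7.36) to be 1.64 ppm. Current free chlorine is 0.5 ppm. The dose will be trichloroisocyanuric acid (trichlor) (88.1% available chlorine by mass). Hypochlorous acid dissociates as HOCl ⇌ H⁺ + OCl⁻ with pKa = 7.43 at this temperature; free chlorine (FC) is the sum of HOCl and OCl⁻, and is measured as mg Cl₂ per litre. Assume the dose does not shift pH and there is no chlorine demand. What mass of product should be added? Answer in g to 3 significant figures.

(a) 45.1 ppm; (b) 52.4 g

(a) Volume: 2060 m³ = 2,060,000 L.
(a) Moles of NaHCO₃: 156,000 g ÷ 84 g/mol = 1857 mol → 1857 eq of alkalinity.
(a) As CaCO₃: 1857 eq × 50 g/eq = 92,860 g.
(a) Rise: 92,860 g / 2,060,000 L × 1000 = 45.08 mg/L.

(b) [OCl⁻]/[HOCl] = 10^(pH − pKa) = 10^(7.36 − 7.43) = 0.8511; fraction as HOCl = 1/(1 + 0.8511) = 0.5402.
(b) Free chlorine required for 1.64 ppm HOCl: 1.64 / 0.5402 = 3.036 ppm.
(b) FC to add: 3.036 − 0.5 = 2.536 mg/L as Cl₂.
(b) Cl₂ equivalent: 2.536 mg/L × 18,200 L = 46.15 g.
(b) Product at 88.1% available Cl: 46.15 / 0.881 = 52.39 g.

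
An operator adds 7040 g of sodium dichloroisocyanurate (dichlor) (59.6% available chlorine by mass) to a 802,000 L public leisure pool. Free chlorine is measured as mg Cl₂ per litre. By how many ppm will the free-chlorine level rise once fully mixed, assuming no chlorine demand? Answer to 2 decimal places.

5.23 ppm

Available chlorine delivered: 7040 g × 0.596 = 4196 g as Cl₂.
Concentration rise: 4196 g / 802,000 L = 5.232 mg/L = 5.23 ppm.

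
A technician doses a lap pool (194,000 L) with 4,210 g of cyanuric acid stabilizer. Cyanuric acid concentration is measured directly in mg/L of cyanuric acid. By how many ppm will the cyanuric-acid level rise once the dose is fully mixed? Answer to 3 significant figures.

Rise: 4,210 g / 194,000 L × 1000 = 21.7 mg/L.

21.7 ppm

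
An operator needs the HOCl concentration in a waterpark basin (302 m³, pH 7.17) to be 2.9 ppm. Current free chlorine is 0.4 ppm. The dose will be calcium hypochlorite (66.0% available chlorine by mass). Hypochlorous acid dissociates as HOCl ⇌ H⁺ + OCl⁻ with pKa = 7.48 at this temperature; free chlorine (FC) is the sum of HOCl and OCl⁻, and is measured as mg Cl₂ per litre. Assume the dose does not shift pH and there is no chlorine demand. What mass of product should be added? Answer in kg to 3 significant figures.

Volume: 302 m³ = 302,000 L.
[OCl⁻]/[HOCl] = 10^(pH − pKa) = 10^(7.17 − 7.48) = 0.4898; fraction as HOCl = 1/(1 + 0.4898) = 0.6712.
Free chlorine required for 2.9 ppm HOCl: 2.9 / 0.6712 = 4.32 ppm.
FC to add: 4.32 − 0.4 = 3.92 mg/L as Cl₂.
Cl₂ equivalent: 3.92 mg/L × 302,000 L = 1184 g.
Product at 66.0% available Cl: 1184 / 0.66 = 1794 g.

1.79 kg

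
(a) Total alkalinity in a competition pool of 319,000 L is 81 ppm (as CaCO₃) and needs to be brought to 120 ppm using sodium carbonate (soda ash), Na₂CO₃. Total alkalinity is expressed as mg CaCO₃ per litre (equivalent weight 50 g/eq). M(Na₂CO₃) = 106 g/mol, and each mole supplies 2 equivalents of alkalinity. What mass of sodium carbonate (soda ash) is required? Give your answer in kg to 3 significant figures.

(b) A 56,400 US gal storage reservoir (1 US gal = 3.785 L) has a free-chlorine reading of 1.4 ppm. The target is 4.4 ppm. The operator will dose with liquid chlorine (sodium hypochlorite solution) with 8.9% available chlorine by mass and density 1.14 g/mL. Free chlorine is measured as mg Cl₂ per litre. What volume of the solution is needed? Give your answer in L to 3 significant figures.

(a) 13.2 kg; (b) 6.31 L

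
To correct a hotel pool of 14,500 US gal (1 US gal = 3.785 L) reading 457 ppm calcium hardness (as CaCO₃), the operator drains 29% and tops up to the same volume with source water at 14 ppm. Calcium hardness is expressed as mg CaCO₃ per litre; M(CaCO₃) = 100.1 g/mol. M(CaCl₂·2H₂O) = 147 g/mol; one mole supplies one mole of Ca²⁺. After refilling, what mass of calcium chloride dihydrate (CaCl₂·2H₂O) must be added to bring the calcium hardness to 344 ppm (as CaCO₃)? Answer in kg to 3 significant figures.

Volume: 14,500 US gal × 3.785 L/gal = 54,882 L.
After draining 29% and refilling: 457 × 0.71 + 14 × 0.29 = 328.53 ppm.
Deficit to target: 344 − 328.53 = 15.47 mg/L.
As CaCO₃: 15.47 mg/L × 54,882 L = 849 g; ÷ 100.1 = 8.482 mol Ca²⁺.
Mass: 8.482 × 147 = 1247 g.

1.25 kg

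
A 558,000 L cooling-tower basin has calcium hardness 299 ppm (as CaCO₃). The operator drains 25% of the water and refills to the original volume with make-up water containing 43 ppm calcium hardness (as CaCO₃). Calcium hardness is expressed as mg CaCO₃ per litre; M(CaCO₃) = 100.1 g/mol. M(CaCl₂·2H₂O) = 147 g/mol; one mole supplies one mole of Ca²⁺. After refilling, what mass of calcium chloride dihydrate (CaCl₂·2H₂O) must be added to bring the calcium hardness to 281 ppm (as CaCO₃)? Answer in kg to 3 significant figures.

After draining 25% and refilling: 299 × 0.75 + 43 × 0.25 = 235 ppm.
Deficit to target: 281 − 235 = 46 mg/L.
As CaCO₃: 46 mg/L × 558,000 L = 25,670 g; ÷ 100.1 = 256.4 mol Ca²⁺.
Mass: 256.4 × 147 = 37,690 g.

37.7 kg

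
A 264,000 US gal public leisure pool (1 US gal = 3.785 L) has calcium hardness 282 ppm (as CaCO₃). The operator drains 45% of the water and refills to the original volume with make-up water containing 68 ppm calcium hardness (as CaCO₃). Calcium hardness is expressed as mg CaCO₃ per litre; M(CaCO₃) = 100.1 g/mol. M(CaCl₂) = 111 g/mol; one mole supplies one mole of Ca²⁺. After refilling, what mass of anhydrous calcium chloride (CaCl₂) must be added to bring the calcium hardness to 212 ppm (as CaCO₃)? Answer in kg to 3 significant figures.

Volume: 264,000 US gal × 3.785 L/gal = 999,240 L.
After draining 45% and refilling: 282 × 0.55 + 68 × 0.45 = 185.7 ppm.
Deficit to target: 212 − 185.7 = 26.3 mg/L.
As CaCO₃: 26.3 mg/L × 999,240 L = 26,280 g; ÷ 100.1 = 262.5 mol Ca²⁺.
Mass: 262.5 × 111 = 29,140 g.

29.1 kg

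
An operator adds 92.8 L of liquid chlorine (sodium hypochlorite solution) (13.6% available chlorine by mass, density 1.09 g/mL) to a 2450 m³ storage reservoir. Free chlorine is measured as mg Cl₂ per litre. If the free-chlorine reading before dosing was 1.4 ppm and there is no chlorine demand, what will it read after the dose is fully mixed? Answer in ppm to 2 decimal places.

7.01 ppm

Volume: 2450 m³ = 2,450,000 L.
Mass of solution: 92.8 L × 1000 mL/L × 1.09 g/mL = 101,200 g.
Available chlorine delivered: 101,200 g × 0.136 = 13,760 g as Cl₂.
Concentration rise: 13,760 g / 2,450,000 L = 5.615 mg/L = 5.61 ppm.
Final FC: 1.4 + 5.61 = 7.01 ppm.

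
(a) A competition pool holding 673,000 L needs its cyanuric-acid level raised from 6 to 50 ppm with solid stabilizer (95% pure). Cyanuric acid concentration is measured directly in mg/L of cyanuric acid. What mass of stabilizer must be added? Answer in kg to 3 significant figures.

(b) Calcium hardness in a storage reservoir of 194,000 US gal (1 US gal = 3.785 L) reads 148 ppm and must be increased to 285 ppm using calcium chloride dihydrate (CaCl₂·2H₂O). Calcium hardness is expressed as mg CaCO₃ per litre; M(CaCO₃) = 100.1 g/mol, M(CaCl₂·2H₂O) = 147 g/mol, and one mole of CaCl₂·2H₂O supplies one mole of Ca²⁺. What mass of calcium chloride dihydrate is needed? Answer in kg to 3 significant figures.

(a) 31.2 kg; (b) 148 kg

(a) CYA to add: (50 − 6) = 44 mg/L × 673,000 L = 29,610 g cyanuric acid.
(a) At 95% purity: 29,610 / 0.95 = 31,170 g product.

(b) Volume: 194,000 US gal × 3.785 L/gal = 734,290 L.
(b) Hardness to add: (285 − 148) = 137 mg/L as CaCO₃ × 734,290 L = 100,600 g as CaCO₃.
(b) Moles of Ca²⁺ (1 mol Ca²⁺ ≡ 1 mol CaCO₃): 100,600 / 100.1 g/mol = 1005 mol.
(b) Mass of CaCl₂·2H₂O: 1005 × 147 = 147,700 g.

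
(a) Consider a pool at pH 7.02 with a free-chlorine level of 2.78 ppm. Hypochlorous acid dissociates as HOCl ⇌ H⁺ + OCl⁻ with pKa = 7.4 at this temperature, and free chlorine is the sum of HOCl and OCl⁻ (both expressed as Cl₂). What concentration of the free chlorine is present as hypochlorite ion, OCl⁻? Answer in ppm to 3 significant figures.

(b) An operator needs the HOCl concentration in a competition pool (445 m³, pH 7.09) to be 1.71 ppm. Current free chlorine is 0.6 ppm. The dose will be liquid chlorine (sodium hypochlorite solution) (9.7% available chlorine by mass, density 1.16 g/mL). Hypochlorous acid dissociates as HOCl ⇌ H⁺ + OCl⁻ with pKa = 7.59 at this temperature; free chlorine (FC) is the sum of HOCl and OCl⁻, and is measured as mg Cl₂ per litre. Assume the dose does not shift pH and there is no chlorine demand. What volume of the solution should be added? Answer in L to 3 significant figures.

(a) [OCl⁻]/[HOCl] = 10^(pH − pKa) = 10^(7.02 − 7.4) = 10^-0.38 = 0.4169.
(a) Fraction as HOCl = 1 / (1 + 0.4169) = 0.7058.
(a) OCl⁻ = (1 − 0.7058) × 2.78 ppm = 0.8179 ppm.

(b) Volume: 445 m³ = 445,000 L.
(b) [OCl⁻]/[HOCl] = 10^(pH − pKa) = 10^(7.09 − 7.59) = 0.3162; fraction as HOCl = 1/(1 + 0.3162) = 0.7597.
(b) Free chlorine required for 1.71 ppm HOCl: 1.71 / 0.7597 = 2.251 ppm.
(b) FC to add: 2.251 − 0.6 = 1.651 mg/L as Cl₂.
(b) Cl₂ equivalent: 1.651 mg/L × 445,000 L = 734.6 g.
(b) Product at 9.7% available Cl: 734.6 / 0.097 = 7573 g.
(b) Volume: 7573 g ÷ 1.16 g/mL = 6528 mL.

(a) 0.818 ppm; (b) 6.53 L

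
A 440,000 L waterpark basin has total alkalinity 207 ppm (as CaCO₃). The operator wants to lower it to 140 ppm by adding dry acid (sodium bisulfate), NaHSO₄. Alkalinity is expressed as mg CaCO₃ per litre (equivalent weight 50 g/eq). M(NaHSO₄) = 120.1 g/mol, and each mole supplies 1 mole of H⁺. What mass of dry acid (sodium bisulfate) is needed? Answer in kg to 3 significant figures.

70.8 kg

Alkalinity to neutralize: (207 − 140) = 67 mg/L as CaCO₃ × 440,000 L = 29,480 g as CaCO₃.
Equivalents of H⁺ required: 29,480 ÷ 50 g/eq = 589.6 eq = 589.6 mol NaHSO₄.
Mass of NaHSO₄: 589.6 × 120.1 = 70,810 g.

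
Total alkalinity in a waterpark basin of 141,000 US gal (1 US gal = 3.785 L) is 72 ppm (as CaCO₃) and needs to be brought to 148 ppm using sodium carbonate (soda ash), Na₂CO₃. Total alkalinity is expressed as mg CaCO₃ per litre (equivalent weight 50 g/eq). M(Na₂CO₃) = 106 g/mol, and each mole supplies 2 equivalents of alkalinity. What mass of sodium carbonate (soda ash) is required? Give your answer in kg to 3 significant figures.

Volume: 141,000 US gal × 3.785 L/gal = 533,685 L.
Alkalinity to add: (148 − 72) = 76 mg/L as CaCO₃ × 533,685 L = 40,560 g as CaCO₃.
Equivalents: 40,560 g ÷ 50 g/eq = 811.2 eq.
Each mole of Na₂CO₃ supplies 2 eq, so 811.2 / 2 = 405.6 mol.
Mass: 405.6 mol × 106 g/mol = 42,990 g.

43.0 kg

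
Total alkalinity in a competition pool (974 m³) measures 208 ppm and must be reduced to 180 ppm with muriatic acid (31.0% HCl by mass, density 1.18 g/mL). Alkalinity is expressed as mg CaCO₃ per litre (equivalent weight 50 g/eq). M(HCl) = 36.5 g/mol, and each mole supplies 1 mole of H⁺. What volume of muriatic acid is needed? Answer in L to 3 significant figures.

Volume: 974 m³ = 974,000 L.
Alkalinity to neutralize: (208 − 180) = 28 mg/L as CaCO₃ × 974,000 L = 27,270 g as CaCO₃.
Equivalents of H⁺ required: 27,270 ÷ 50 g/eq = 545.4 eq = 545.4 mol HCl.
Mass of HCl: 545.4 × 36.5 = 19,910 g.
Mass of 31.0% solution: 19,910 / 0.31 = 64,220 g.
Volume: 64,220 g ÷ 1.18 g/mL = 54,420 mL.

54.4 L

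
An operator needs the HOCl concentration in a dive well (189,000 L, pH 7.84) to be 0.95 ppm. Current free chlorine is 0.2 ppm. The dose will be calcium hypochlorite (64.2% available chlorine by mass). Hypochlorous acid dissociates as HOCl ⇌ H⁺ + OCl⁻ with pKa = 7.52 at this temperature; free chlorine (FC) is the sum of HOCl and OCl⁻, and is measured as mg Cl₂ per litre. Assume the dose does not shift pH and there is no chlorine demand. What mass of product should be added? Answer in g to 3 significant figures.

805 g

[OCl⁻]/[HOCl] = 10^(pH − pKa) = 10^(7.84 − 7.52) = 2.089; fraction as HOCl = 1/(1 + 2.089) = 0.3237.
Free chlorine required for 0.95 ppm HOCl: 0.95 / 0.3237 = 2.935 ppm.
FC to add: 2.935 − 0.2 = 2.735 mg/L as Cl₂.
Cl₂ equivalent: 2.735 mg/L × 189,000 L = 516.9 g.
Product at 64.2% available Cl: 516.9 / 0.642 = 805.1 g.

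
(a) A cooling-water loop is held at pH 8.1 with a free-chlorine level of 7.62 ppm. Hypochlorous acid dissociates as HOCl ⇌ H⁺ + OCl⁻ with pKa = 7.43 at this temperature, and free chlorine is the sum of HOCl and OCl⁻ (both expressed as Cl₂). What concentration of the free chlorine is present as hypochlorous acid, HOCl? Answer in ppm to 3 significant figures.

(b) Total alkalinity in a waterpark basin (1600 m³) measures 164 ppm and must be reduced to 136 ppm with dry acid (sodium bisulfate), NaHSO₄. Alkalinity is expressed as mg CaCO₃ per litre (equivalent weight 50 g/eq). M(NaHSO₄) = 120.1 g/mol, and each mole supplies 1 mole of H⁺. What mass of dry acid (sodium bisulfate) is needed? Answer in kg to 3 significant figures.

(a) 1.34 ppm; (b) 108 kg

(a) [OCl⁻]/[HOCl] = 10^(pH − pKa) = 10^(8.1 − 7.43) = 10^0.67 = 4.677.
(a) Fraction as HOCl = 1 / (1 + 4.677) = 0.1761.
(a) HOCl = 0.1761 × 7.62 ppm = 1.342 ppm.

(b) Volume: 1600 m³ = 1,600,000 L.
(b) Alkalinity to neutralize: (164 − 136) = 28 mg/L as CaCO₃ × 1,600,000 L = 44,800 g as CaCO₃.
(b) Equivalents of H⁺ required: 44,800 ÷ 50 g/eq = 896 eq = 896 mol NaHSO₄.
(b) Mass of NaHSO₄: 896 × 120.1 = 107,600 g.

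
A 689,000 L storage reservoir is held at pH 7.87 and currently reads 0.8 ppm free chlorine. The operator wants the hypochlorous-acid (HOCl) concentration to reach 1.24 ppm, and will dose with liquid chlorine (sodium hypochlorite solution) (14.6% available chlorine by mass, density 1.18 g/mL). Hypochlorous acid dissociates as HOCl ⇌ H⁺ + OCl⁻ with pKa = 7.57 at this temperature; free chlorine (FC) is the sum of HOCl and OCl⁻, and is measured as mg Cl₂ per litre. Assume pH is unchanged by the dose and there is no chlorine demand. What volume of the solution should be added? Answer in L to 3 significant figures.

11.7 L

[OCl⁻]/[HOCl] = 10^(pH − pKa) = 10^(7.87 − 7.57) = 1.995; fraction as HOCl = 1/(1 + 1.995) = 0.3339.
Free chlorine required for 1.24 ppm HOCl: 1.24 / 0.3339 = 3.714 ppm.
FC to add: 3.714 − 0.8 = 2.914 mg/L as Cl₂.
Cl₂ equivalent: 2.914 mg/L × 689,000 L = 2008 g.
Product at 14.6% available Cl: 2008 / 0.146 = 13,750 g.
Volume: 13,750 g ÷ 1.18 g/mL = 11,650 mL.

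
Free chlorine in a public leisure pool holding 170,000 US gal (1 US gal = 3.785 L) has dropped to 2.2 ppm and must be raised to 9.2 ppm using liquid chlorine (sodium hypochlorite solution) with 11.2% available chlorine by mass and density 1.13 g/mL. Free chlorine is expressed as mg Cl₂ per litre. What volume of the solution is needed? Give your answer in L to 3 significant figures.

Volume: 170,000 US gal × 3.785 L/gal = 643,450 L.
Chlorine deficit: 9.2 − 2.2 = 7 ppm = 7 mg/L as Cl₂.
Cl₂ equivalent needed: 7 mg/L × 643,450 L = 4,504,000 mg = 4504 g.
Product at 11.2% available chlorine: 4504 / 0.112 = 40,220 g.
Volume at density 1.13 g/mL: 40,220 g ÷ 1.13 g/mL = 35,590 mL.

35.6 L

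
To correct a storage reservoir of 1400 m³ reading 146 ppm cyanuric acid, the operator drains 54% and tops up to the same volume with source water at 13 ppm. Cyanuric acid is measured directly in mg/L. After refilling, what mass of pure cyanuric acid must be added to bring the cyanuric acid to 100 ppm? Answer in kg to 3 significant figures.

Volume: 1400 m³ = 1,400,000 L.
After draining 54% and refilling: 146 × 0.46 + 13 × 0.54 = 74.18 ppm.
Deficit to target: 100 − 74.18 = 25.82 mg/L.
Mass: 25.82 mg/L × 1,400,000 L = 36,150 g cyanuric acid.

36.1 kg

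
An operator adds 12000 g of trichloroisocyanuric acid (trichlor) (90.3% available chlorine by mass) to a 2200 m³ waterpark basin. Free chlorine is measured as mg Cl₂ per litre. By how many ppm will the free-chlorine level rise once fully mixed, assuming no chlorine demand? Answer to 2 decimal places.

4.93 ppm

Volume: 2200 m³ = 2,200,000 L.
Available chlorine delivered: 12,000 g × 0.903 = 10,840 g as Cl₂.
Concentration rise: 10,840 g / 2,200,000 L = 4.925 mg/L = 4.93 ppm.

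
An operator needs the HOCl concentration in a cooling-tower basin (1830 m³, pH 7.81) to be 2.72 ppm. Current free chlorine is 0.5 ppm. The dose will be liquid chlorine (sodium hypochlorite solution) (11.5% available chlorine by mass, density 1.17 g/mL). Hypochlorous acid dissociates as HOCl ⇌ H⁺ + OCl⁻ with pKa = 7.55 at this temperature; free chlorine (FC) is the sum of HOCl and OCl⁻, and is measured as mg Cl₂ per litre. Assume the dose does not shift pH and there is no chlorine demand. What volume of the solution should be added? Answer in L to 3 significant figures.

Volume: 1830 m³ = 1,830,000 L.
[OCl⁻]/[HOCl] = 10^(pH − pKa) = 10^(7.81 − 7.55) = 1.82; fraction as HOCl = 1/(1 + 1.82) = 0.3546.
Free chlorine required for 2.72 ppm HOCl: 2.72 / 0.3546 = 7.67 ppm.
FC to add: 7.67 − 0.5 = 7.17 mg/L as Cl₂.
Cl₂ equivalent: 7.17 mg/L × 1,830,000 L = 13,120 g.
Product at 11.5% available Cl: 13,120 / 0.115 = 114,100 g.
Volume: 114,100 g ÷ 1.17 g/mL = 97,510 mL.

97.5 L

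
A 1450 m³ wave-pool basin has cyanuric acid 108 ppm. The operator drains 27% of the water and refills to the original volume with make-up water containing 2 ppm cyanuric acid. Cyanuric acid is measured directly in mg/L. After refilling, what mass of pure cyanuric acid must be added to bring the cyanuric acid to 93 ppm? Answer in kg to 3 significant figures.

19.7 kg

Volume: 1450 m³ = 1,450,000 L.
After draining 27% and refilling: 108 × 0.73 + 2 × 0.27 = 79.38 ppm.
Deficit to target: 93 − 79.38 = 13.62 mg/L.
Mass: 13.62 mg/L × 1,450,000 L = 19,750 g cyanuric acid.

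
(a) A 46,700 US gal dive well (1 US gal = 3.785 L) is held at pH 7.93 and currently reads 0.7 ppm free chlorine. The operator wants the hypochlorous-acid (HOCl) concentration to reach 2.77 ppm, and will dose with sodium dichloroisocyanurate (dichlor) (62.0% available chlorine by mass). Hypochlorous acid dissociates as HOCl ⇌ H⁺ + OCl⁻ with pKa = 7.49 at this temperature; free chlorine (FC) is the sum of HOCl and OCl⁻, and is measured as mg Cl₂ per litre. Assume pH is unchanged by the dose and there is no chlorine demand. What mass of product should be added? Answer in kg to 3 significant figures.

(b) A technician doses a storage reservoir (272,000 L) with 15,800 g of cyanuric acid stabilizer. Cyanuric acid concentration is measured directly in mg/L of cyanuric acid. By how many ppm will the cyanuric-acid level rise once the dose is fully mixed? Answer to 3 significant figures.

(a) Volume: 46,700 US gal × 3.785 L/gal = 176,760 L.
(a) [OCl⁻]/[HOCl] = 10^(pH − pKa) = 10^(7.93 − 7.49) = 2.754; fraction as HOCl = 1/(1 + 2.754) = 0.2664.
(a) Free chlorine required for 2.77 ppm HOCl: 2.77 / 0.2664 = 10.4 ppm.
(a) FC to add: 10.4 − 0.7 = 9.699 mg/L as Cl₂.
(a) Cl₂ equivalent: 9.699 mg/L × 176,760 L = 1714 g.
(a) Product at 62.0% available Cl: 1714 / 0.62 = 2765 g.

(b) Rise: 15,800 g / 272,000 L × 1000 = 58.09 mg/L.

(a) 2.77 kg; (b) 58.1 ppm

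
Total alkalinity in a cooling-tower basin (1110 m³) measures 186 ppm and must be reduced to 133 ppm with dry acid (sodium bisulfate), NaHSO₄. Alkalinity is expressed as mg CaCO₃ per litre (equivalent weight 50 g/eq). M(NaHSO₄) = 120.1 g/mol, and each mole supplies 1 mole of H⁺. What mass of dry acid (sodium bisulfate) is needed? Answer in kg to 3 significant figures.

141 kg

Volume: 1110 m³ = 1,110,000 L.
Alkalinity to neutralize: (186 − 133) = 53 mg/L as CaCO₃ × 1,110,000 L = 58,830 g as CaCO₃.
Equivalents of H⁺ required: 58,830 ÷ 50 g/eq = 1177 eq = 1177 mol NaHSO₄.
Mass of NaHSO₄: 1177 × 120.1 = 141,300 g.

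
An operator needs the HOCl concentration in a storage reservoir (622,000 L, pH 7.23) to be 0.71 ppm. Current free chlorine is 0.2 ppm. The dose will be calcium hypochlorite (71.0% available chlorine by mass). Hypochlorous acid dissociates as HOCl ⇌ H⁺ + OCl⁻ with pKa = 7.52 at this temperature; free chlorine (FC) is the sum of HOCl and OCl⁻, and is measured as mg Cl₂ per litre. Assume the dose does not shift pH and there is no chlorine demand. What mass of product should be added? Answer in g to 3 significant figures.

[OCl⁻]/[HOCl] = 10^(pH − pKa) = 10^(7.23 − 7.52) = 0.5129; fraction as HOCl = 1/(1 + 0.5129) = 0.661.
Free chlorine required for 0.71 ppm HOCl: 0.71 / 0.661 = 1.074 ppm.
FC to add: 1.074 − 0.2 = 0.8741 mg/L as Cl₂.
Cl₂ equivalent: 0.8741 mg/L × 622,000 L = 543.7 g.
Product at 71.0% available Cl: 543.7 / 0.71 = 765.8 g.

766 g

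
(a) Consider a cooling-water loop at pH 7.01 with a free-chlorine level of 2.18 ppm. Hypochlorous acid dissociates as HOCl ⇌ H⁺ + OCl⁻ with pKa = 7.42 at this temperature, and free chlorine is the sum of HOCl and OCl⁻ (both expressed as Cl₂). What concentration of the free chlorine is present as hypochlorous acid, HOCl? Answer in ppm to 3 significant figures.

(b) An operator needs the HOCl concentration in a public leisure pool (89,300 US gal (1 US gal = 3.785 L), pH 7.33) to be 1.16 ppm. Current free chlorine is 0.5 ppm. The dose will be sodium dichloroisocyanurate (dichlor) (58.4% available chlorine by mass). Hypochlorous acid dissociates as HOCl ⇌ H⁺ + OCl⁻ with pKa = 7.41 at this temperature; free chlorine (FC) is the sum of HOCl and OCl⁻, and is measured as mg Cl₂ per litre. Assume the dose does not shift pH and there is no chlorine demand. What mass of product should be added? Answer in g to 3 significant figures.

(a) [OCl⁻]/[HOCl] = 10^(pH − pKa) = 10^(7.01 − 7.42) = 10^-0.41 = 0.389.
(a) Fraction as HOCl = 1 / (1 + 0.389) = 0.7199.
(a) HOCl = 0.7199 × 2.18 ppm = 1.569 ppm.

(b) Volume: 89,300 US gal × 3.785 L/gal = 338,000 L.
(b) [OCl⁻]/[HOCl] = 10^(pH − pKa) = 10^(7.33 − 7.41) = 0.8318; fraction as HOCl = 1/(1 + 0.8318) = 0.5459.
(b) Free chlorine required for 1.16 ppm HOCl: 1.16 / 0.5459 = 2.125 ppm.
(b) FC to add: 2.125 − 0.5 = 1.625 mg/L as Cl₂.
(b) Cl₂ equivalent: 1.625 mg/L × 338,000 L = 549.2 g.
(b) Product at 58.4% available Cl: 549.2 / 0.584 = 940.4 g.

(a) 1.57 ppm; (b) 940 g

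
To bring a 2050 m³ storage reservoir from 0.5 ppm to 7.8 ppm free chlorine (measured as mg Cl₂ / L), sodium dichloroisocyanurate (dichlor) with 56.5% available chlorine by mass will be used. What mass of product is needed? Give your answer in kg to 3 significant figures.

Volume: 2050 m³ = 2,050,000 L.
Chlorine deficit: 7.8 − 0.5 = 7.3 ppm = 7.3 mg/L as Cl₂.
Cl₂ equivalent needed: 7.3 mg/L × 2,050,000 L = 14,960,000 mg = 14,960 g.
Product at 56.5% available chlorine: 14,960 / 0.565 = 26,490 g.

26.5 kg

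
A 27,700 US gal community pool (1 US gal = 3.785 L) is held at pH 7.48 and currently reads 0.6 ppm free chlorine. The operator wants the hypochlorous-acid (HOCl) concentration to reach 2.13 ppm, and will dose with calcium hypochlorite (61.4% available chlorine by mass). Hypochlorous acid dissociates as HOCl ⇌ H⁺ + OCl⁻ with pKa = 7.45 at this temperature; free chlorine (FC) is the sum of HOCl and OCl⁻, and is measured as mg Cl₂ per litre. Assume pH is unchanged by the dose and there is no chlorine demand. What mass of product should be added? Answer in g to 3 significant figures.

Volume: 27,700 US gal × 3.785 L/gal = 104,844 L.
[OCl⁻]/[HOCl] = 10^(pH − pKa) = 10^(7.48 − 7.45) = 1.072; fraction as HOCl = 1/(1 + 1.072) = 0.4827.
Free chlorine required for 2.13 ppm HOCl: 2.13 / 0.4827 = 4.412 ppm.
FC to add: 4.412 − 0.6 = 3.812 mg/L as Cl₂.
Cl₂ equivalent: 3.812 mg/L × 104,844 L = 399.7 g.
Product at 61.4% available Cl: 399.7 / 0.614 = 651 g.

651 g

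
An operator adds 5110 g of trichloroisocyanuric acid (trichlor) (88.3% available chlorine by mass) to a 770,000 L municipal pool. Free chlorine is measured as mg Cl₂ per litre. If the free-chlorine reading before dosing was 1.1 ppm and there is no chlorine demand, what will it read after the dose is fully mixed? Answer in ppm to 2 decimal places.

6.96 ppm

Available chlorine delivered: 5110 g × 0.883 = 4512 g as Cl₂.
Concentration rise: 4512 g / 770,000 L = 5.86 mg/L = 5.86 ppm.
Final FC: 1.1 + 5.86 = 6.96 ppm.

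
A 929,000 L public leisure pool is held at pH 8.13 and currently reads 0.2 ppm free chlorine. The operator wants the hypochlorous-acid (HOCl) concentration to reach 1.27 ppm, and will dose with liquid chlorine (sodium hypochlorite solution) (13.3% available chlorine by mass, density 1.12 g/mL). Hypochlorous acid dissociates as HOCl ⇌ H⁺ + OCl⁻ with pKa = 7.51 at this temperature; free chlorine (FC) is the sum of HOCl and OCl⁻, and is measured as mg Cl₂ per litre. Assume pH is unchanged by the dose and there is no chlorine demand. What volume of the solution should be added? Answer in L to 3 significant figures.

39.7 L

[OCl⁻]/[HOCl] = 10^(pH − pKa) = 10^(8.13 − 7.51) = 4.169; fraction as HOCl = 1/(1 + 4.169) = 0.1935.
Free chlorine required for 1.27 ppm HOCl: 1.27 / 0.1935 = 6.564 ppm.
FC to add: 6.564 − 0.2 = 6.364 mg/L as Cl₂.
Cl₂ equivalent: 6.364 mg/L × 929,000 L = 5912 g.
Product at 13.3% available Cl: 5912 / 0.133 = 44,450 g.
Volume: 44,450 g ÷ 1.12 g/mL = 39,690 mL.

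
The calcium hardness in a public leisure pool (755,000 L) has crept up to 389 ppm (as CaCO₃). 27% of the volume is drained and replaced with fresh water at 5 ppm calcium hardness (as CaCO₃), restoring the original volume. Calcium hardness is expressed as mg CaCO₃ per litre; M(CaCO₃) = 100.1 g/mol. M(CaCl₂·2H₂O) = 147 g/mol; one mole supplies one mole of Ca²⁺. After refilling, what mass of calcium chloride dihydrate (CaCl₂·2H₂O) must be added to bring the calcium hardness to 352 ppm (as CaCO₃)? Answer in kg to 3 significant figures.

73.9 kg

After draining 27% and refilling: 389 × 0.73 + 5 × 0.27 = 285.32 ppm.
Deficit to target: 352 − 285.32 = 66.68 mg/L.
As CaCO₃: 66.68 mg/L × 755,000 L = 50,340 g; ÷ 100.1 = 502.9 mol Ca²⁺.
Mass: 502.9 × 147 = 73,930 g.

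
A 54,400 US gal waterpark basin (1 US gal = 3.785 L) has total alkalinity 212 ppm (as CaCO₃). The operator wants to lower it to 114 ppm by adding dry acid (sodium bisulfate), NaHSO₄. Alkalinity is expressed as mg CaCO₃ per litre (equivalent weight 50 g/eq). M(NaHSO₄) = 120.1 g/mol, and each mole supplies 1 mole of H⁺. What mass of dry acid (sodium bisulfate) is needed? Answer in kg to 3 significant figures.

48.5 kg

Volume: 54,400 US gal × 3.785 L/gal = 205,904 L.
Alkalinity to neutralize: (212 − 114) = 98 mg/L as CaCO₃ × 205,904 L = 20,180 g as CaCO₃.
Equivalents of H⁺ required: 20,180 ÷ 50 g/eq = 403.6 eq = 403.6 mol NaHSO₄.
Mass of NaHSO₄: 403.6 × 120.1 = 48,470 g.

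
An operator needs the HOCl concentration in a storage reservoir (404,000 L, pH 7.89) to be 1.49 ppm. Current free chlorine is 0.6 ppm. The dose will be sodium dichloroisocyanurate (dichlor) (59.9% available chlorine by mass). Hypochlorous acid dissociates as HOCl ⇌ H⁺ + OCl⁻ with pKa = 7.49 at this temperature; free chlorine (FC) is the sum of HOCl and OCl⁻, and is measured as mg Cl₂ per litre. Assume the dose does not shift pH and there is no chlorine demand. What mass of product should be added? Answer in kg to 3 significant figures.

3.12 kg

[OCl⁻]/[HOCl] = 10^(pH − pKa) = 10^(7.89 − 7.49) = 2.512; fraction as HOCl = 1/(1 + 2.512) = 0.2847.
Free chlorine required for 1.49 ppm HOCl: 1.49 / 0.2847 = 5.233 ppm.
FC to add: 5.233 − 0.6 = 4.633 mg/L as Cl₂.
Cl₂ equivalent: 4.633 mg/L × 404,000 L = 1872 g.
Product at 59.9% available Cl: 1872 / 0.599 = 3125 g.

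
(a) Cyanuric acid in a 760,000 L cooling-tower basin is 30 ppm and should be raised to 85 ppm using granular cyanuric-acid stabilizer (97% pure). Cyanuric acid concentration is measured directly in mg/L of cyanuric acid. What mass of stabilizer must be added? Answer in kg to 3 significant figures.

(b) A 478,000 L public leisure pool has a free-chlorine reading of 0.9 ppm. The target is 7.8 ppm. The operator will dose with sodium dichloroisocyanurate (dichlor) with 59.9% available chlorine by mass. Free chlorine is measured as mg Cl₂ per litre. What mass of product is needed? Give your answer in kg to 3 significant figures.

(a) 43.1 kg; (b) 5.51 kg

(a) CYA to add: (85 − 30) = 55 mg/L × 760,000 L = 41,800 g cyanuric acid.
(a) At 97% purity: 41,800 / 0.97 = 43,090 g product.

(b) Chlorine deficit: 7.8 − 0.9 = 6.9 ppm = 6.9 mg/L as Cl₂.
(b) Cl₂ equivalent needed: 6.9 mg/L × 478,000 L = 3,298,000 mg = 3298 g.
(b) Product at 59.9% available chlorine: 3298 / 0.599 = 5506 g.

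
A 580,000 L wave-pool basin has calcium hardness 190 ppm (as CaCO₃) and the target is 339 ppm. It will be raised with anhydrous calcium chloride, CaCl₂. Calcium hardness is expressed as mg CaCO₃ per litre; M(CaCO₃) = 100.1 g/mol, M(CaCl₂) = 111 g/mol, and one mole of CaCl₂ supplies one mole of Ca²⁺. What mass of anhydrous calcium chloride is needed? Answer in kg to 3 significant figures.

95.8 kg

Hardness to add: (339 − 190) = 149 mg/L as CaCO₃ × 580,000 L = 86,420 g as CaCO₃.
Moles of Ca²⁺ (1 mol Ca²⁺ ≡ 1 mol CaCO₃): 86,420 / 100.1 g/mol = 863.3 mol.
Mass of CaCl₂: 863.3 × 111 = 95,830 g.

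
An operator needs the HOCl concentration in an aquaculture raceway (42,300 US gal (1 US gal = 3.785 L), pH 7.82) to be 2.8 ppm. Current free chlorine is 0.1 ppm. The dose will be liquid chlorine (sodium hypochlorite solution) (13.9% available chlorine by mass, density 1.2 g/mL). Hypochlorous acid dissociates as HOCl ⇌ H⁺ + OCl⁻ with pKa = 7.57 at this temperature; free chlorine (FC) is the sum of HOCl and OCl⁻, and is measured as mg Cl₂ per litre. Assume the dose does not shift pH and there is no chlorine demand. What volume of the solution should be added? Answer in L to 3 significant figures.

7.37 L

Volume: 42,300 US gal × 3.785 L/gal = 160,106 L.
[OCl⁻]/[HOCl] = 10^(pH − pKa) = 10^(7.82 − 7.57) = 1.778; fraction as HOCl = 1/(1 + 1.778) = 0.3599.
Free chlorine required for 2.8 ppm HOCl: 2.8 / 0.3599 = 7.779 ppm.
FC to add: 7.779 − 0.1 = 7.679 mg/L as Cl₂.
Cl₂ equivalent: 7.679 mg/L × 160,106 L = 1229 g.
Product at 13.9% available Cl: 1229 / 0.139 = 8845 g.
Volume: 8845 g ÷ 1.2 g/mL = 7371 mL.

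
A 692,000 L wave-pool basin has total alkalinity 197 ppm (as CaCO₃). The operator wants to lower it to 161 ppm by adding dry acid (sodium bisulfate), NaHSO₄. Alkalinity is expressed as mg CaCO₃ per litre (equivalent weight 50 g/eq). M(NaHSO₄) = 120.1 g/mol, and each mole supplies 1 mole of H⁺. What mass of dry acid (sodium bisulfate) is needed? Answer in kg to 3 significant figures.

Alkalinity to neutralize: (197 − 161) = 36 mg/L as CaCO₃ × 692,000 L = 24,910 g as CaCO₃.
Equivalents of H⁺ required: 24,910 ÷ 50 g/eq = 498.2 eq = 498.2 mol NaHSO₄.
Mass of NaHSO₄: 498.2 × 120.1 = 59,840 g.

59.8 kg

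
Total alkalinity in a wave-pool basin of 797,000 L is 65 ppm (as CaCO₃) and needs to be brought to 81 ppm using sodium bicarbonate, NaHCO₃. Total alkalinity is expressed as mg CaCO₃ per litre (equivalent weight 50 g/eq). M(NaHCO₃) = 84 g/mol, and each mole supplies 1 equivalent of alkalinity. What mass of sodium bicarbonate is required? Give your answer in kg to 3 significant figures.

21.4 kg

Alkalinity to add: (81 − 65) = 16 mg/L as CaCO₃ × 797,000 L = 12,750 g as CaCO₃.
Equivalents: 12,750 g ÷ 50 g/eq = 255 eq.
NaHCO₃ supplies 1 eq per mole → 255 mol.
Mass: 255 mol × 84 g/mol = 21,420 g.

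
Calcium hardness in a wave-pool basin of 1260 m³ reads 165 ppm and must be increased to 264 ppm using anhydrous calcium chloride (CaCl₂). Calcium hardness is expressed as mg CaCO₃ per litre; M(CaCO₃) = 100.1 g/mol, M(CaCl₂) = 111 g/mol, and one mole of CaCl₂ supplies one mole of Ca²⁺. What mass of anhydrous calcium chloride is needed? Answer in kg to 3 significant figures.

138 kg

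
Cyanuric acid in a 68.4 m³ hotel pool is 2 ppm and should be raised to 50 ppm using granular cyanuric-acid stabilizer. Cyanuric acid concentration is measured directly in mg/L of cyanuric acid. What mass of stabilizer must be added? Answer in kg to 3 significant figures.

3.28 kg

Volume: 68.4 m³ = 68,400 L.
CYA to add: (50 − 2) = 48 mg/L × 68,400 L = 3283 g cyanuric acid.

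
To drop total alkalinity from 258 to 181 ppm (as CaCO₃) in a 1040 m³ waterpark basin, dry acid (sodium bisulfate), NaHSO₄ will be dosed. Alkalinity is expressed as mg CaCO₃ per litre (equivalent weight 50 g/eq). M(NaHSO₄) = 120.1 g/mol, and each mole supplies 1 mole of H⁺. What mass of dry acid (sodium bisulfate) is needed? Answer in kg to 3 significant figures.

192 kg

Volume: 1040 m³ = 1,040,000 L.
Alkalinity to neutralize: (258 − 181) = 77 mg/L as CaCO₃ × 1,040,000 L = 80,080 g as CaCO₃.
Equivalents of H⁺ required: 80,080 ÷ 50 g/eq = 1602 eq = 1602 mol NaHSO₄.
Mass of NaHSO₄: 1602 × 120.1 = 192,400 g.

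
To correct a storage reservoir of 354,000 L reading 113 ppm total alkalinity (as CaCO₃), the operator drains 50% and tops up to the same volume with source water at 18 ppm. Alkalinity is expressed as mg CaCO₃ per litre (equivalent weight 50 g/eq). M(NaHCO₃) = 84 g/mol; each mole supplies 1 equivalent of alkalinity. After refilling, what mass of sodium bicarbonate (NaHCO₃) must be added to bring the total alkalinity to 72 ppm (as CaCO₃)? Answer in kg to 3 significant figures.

After draining 50% and refilling: 113 × 0.50 + 18 × 0.50 = 65.5 ppm.
Deficit to target: 72 − 65.5 = 6.5 mg/L.
As CaCO₃: 6.5 mg/L × 354,000 L = 2301 g; ÷ 50 g/eq ÷ 1 = 46.02 mol NaHCO₃.
Mass: 46.02 × 84 = 3866 g.

3.87 kg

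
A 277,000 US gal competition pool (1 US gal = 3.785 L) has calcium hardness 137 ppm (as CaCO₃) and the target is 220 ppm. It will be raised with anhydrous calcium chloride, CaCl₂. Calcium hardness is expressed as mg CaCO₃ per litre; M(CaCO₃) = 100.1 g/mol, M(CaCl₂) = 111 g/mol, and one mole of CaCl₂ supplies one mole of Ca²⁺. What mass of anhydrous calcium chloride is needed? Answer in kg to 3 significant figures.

Volume: 277,000 US gal × 3.785 L/gal = 1,048,445 L.
Hardness to add: (220 − 137) = 83 mg/L as CaCO₃ × 1,048,445 L = 87,020 g as CaCO₃.
Moles of Ca²⁺ (1 mol Ca²⁺ ≡ 1 mol CaCO₃): 87,020 / 100.1 g/mol = 869.3 mol.
Mass of CaCl₂: 869.3 × 111 = 96,500 g.

96.5 kg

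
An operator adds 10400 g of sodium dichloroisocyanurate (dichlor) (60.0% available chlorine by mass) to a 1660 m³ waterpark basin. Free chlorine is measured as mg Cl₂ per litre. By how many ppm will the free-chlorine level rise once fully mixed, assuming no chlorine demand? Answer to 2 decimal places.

3.76 ppm

Volume: 1660 m³ = 1,660,000 L.
Available chlorine delivered: 10,400 g × 0.6 = 6240 g as Cl₂.
Concentration rise: 6240 g / 1,660,000 L = 3.759 mg/L = 3.76 ppm.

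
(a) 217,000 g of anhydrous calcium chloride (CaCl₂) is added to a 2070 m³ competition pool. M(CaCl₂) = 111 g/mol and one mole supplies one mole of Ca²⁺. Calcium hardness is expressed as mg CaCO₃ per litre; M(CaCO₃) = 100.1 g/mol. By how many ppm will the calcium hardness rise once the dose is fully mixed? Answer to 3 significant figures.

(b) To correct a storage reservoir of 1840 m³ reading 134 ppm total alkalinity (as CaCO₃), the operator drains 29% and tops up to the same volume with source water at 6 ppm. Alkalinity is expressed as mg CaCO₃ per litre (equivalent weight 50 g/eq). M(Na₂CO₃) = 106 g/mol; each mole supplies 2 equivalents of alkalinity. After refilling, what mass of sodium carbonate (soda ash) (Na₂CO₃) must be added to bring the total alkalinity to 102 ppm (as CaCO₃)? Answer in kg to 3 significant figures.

(a) 94.5 ppm; (b) 9.99 kg

(a) Volume: 2070 m³ = 2,070,000 L.
(a) Moles of Ca²⁺: 217,000 g ÷ 111 g/mol = 1955 mol.
(a) As CaCO₃: 1955 mol × 100.1 g/mol = 195,700 g.
(a) Rise: 195,700 g / 2,070,000 L × 1000 = 94.54 mg/L.

(b) Volume: 1840 m³ = 1,840,000 L.
(b) After draining 29% and refilling: 134 × 0.71 + 6 × 0.29 = 96.88 ppm.
(b) Deficit to target: 102 − 96.88 = 5.12 mg/L.
(b) As CaCO₃: 5.12 mg/L × 1,840,000 L = 9421 g; ÷ 50 g/eq ÷ 2 = 94.21 mol Na₂CO₃.
(b) Mass: 94.21 × 106 = 9986 g.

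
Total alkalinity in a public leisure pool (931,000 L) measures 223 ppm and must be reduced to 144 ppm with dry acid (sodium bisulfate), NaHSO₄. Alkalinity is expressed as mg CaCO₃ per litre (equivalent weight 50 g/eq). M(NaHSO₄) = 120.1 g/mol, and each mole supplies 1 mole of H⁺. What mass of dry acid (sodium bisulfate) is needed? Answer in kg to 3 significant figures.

Alkalinity to neutralize: (223 − 144) = 79 mg/L as CaCO₃ × 931,000 L = 73,550 g as CaCO₃.
Equivalents of H⁺ required: 73,550 ÷ 50 g/eq = 1471 eq = 1471 mol NaHSO₄.
Mass of NaHSO₄: 1471 × 120.1 = 176,700 g.

177 kg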